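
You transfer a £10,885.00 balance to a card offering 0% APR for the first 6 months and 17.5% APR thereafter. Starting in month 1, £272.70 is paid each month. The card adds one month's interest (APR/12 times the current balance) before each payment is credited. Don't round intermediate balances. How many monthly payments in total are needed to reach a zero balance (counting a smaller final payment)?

Promo months 1–6 at r₀ = 0%/12 = 0; months 7+ at r₁ = 17.5%/12 = 0.0145833.
After month 6 (no interest yet): B = £10,885.00 − 6·£272.70 = £9,248.80.
Then at r₁ with £272.70/mo: n₂ = −ln(1 − r₁·B/P)/ln(1+r₁) ≈ 47.13 → 48 more payments.

54 payments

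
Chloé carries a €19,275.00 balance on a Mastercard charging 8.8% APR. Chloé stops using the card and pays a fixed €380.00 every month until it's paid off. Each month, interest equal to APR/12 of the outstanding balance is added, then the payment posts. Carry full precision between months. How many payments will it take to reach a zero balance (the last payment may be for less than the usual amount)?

64 payments

Monthly rate r = 8.8%/12 = 0.733333% = 0.00733333.
Recurrence: B ← B·(1+r) − €380.00.
Month 1: interest €141.35; balance after payment €19,036.35.
Month 2: interest €139.60; balance after payment €18,795.95.
Closed form: n = −ln(1 − rB₀/P)/ln(1+r) = −ln(0.62803)/ln(1.00733) ≈ 63.665, so the balance reaches zero during payment 64.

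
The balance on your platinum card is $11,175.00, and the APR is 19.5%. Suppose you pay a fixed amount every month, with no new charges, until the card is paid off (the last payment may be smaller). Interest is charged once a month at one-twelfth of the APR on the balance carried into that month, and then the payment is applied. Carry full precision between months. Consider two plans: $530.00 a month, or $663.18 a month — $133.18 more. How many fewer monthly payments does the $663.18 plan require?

7 fewer payments

Monthly rate r = 19.5%/12 = 1.625% = 0.01625.
At $530.00/mo: n = ⌈−ln(1 − rB₀/P)/ln(1+r)⌉ = 27 payments (last $13.38); total interest = total paid − $11,175.00 = $2,618.38.
At $663.18/mo: 20 payments (last $564.03); total interest $1,989.45.
Payments saved = 27 − 20 = 7.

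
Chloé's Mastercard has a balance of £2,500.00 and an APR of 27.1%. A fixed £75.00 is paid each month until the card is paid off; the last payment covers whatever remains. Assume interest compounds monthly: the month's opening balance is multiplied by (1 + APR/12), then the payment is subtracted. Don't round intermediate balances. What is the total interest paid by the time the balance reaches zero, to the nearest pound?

£2,193

Monthly rate r = 27.1%/12 = 2.25833% = 0.0225833.
Payoff takes n = ⌈−ln(1 − rB₀/P)/ln(1+r)⌉ = ⌈62.577⌉ = 63 payments; the last is £43.45.
Total paid = 62·£75.00 + £43.45 = £4,693.45.
Total interest = total paid − principal = £4,693.45 − £2,500.00 = £2,193.45.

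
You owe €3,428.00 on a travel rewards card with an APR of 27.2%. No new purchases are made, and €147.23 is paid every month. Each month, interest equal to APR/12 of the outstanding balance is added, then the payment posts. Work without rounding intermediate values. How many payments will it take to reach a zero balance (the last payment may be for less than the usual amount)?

34 months

Monthly rate r = 27.2%/12 = 2.26667% = 0.0226667.
Recurrence: B ← B·(1+r) − €147.23.
Month 1: interest €77.70; balance after payment €3,358.47.
Month 2: interest €76.13; balance after payment €3,287.37.
Closed form: n = −ln(1 − rB₀/P)/ln(1+r) = −ln(0.47225)/ln(1.02267) ≈ 33.473, so the balance reaches zero during payment 34.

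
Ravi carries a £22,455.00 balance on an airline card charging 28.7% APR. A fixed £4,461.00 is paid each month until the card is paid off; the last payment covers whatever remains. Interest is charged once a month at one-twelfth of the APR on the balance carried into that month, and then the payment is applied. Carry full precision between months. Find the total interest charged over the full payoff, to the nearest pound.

£1,769

Monthly rate r = 28.7%/12 = 2.39167% = 0.0239167.
Payoff takes n = ⌈−ln(1 − rB₀/P)/ln(1+r)⌉ = ⌈5.427⌉ = 6 payments; the last is £1,918.87.
Total paid = 5·£4,461.00 + £1,918.87 = £24,223.87.
Total interest = total paid − principal = £24,223.87 − £22,455.00 = £1,768.87.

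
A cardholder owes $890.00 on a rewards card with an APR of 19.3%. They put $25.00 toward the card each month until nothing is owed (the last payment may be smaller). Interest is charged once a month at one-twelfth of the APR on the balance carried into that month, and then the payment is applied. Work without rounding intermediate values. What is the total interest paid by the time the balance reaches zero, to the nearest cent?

Monthly rate r = 19.3%/12 = 1.60833% = 0.0160833.
Payoff takes n = ⌈−ln(1 − rB₀/P)/ln(1+r)⌉ = ⌈53.271⌉ = 54 payments; the last is $6.81.
Total paid = 53·$25.00 + $6.81 = $1,331.81.
Total interest = total paid − principal = $1,331.81 − $890.00 = $441.81.

$441.81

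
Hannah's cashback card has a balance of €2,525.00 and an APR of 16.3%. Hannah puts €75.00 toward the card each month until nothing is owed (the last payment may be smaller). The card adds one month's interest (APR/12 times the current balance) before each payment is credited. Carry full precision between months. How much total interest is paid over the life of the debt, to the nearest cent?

€872.75

Monthly rate r = 16.3%/12 = 1.35833% = 0.0135833.
Payoff takes n = ⌈−ln(1 − rB₀/P)/ln(1+r)⌉ = ⌈45.302⌉ = 46 payments; the last is €22.75.
Total paid = 45·€75.00 + €22.75 = €3,397.75.
Total interest = total paid − principal = €3,397.75 − €2,525.00 = €872.75.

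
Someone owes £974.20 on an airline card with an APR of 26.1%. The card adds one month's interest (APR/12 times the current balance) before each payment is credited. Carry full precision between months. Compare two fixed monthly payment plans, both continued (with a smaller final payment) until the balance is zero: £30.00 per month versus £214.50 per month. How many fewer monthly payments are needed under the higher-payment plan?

52 fewer payments

Monthly rate r = 26.1%/12 = 2.175% = 0.02175.
At £30.00/mo: n = ⌈−ln(1 − rB₀/P)/ln(1+r)⌉ = 57 payments (last £28.23); total interest = total paid − £974.20 = £734.03.
At £214.50/mo: 5 payments (last £179.17); total interest £62.97.
Payments saved = 57 − 5 = 52.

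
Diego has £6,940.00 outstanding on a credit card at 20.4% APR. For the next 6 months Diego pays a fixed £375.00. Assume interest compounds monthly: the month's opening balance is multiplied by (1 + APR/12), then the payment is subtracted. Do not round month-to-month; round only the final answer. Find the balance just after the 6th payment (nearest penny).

Monthly rate r = 20.4%/12 = 1.7% = 0.017.
Each month: B ← B·(1+r) − £375.00.
Month 1: interest £117.98; balance after payment £6,682.98.
Month 2: interest £113.61; balance after payment £6,421.59.
Month 3: interest £109.17; balance after payment £6,155.76.
Month 4: interest £104.65; balance after payment £5,885.41.
Month 5: interest £100.05; balance after payment £5,610.46.
Month 6: interest £95.38; balance after payment £5,330.84.

£5,330.84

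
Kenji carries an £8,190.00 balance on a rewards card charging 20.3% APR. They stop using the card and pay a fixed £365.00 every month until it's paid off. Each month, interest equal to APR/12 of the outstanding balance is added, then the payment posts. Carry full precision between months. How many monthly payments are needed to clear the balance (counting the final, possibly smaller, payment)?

29 months

Monthly rate r = 20.3%/12 = 1.69167% = 0.0169167.
Recurrence: B ← B·(1+r) − £365.00.
Month 1: interest £138.55; balance after payment £7,963.55.
Month 2: interest £134.72; balance after payment £7,733.26.
Closed form: n = −ln(1 − rB₀/P)/ln(1+r) = −ln(0.62042)/ln(1.01692) ≈ 28.456, so the balance reaches zero during payment 29.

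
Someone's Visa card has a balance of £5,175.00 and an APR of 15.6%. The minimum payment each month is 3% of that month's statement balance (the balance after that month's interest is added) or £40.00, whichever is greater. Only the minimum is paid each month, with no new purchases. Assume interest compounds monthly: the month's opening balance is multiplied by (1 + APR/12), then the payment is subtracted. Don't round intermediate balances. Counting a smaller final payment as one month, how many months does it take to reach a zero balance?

122 months

Monthly rate r = 15.6%/12 = 1.3% = 0.013.
While 3% of the post-interest balance exceeds £40.00, each month B ← (B·(1+r))·(1 − 0.03), i.e. B shrinks by the factor (1+r)·0.97 = 0.98261.
This holds for months 1–79. Entering month 80 the balance is £1,294.27; 3% of the post-interest balance is now below £40.00, so the flat £40.00 minimum applies from here.
From month 80 a fixed £40.00 at rate r clears £1,294.27 in 43 more payments. Total: 79 + 43 = 122 months.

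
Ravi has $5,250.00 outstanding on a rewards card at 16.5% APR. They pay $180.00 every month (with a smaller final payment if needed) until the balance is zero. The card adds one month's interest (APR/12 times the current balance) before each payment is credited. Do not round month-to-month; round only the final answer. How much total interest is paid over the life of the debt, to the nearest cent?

Monthly rate r = 16.5%/12 = 1.375% = 0.01375.
Payoff takes n = ⌈−ln(1 − rB₀/P)/ln(1+r)⌉ = ⌈37.533⌉ = 38 payments; the last is $96.25.
Total paid = 37·$180.00 + $96.25 = $6,756.25.
Total interest = total paid − principal = $6,756.25 − $5,250.00 = $1,506.25.

$1,506.25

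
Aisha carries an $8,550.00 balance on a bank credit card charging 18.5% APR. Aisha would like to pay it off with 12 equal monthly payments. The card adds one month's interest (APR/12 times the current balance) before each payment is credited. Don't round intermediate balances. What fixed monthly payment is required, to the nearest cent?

Monthly rate r = 18.5%/12 = 1.54167% = 0.0154167.
Level-payment amortization: P = B₀·r / (1 − (1+r)^(−n)) = 8550.00·0.0154167 / (1 − 1.01542^(−12)).
Denominator 1 − (1+r)^(−12) = 0.16772174.
P = 131.812 / 0.16772174 ≈ 785.90.

$785.90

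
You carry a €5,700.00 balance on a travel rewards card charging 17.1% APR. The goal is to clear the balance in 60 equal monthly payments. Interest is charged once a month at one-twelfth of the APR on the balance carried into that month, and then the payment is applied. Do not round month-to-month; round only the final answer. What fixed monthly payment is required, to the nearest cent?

€141.97

Monthly rate r = 17.1%/12 = 1.425% = 0.01425.
Level-payment amortization: P = B₀·r / (1 − (1+r)^(−n)) = 5700.00·0.01425 / (1 − 1.01425^(−60)).
Denominator 1 − (1+r)^(−60) = 0.57214263.
P = 81.225 / 0.57214263 ≈ 141.97.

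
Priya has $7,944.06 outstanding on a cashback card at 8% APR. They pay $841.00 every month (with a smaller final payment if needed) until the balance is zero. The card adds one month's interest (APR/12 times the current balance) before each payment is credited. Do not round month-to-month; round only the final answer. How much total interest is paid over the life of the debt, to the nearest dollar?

$289

Monthly rate r = 8%/12 = 0.666667% = 0.00666667.
Payoff takes n = ⌈−ln(1 − rB₀/P)/ln(1+r)⌉ = ⌈9.789⌉ = 10 payments; the last is $664.00.
Total paid = 9·$841.00 + $664.00 = $8,233.00.
Total interest = total paid − principal = $8,233.00 − $7,944.06 = $288.94.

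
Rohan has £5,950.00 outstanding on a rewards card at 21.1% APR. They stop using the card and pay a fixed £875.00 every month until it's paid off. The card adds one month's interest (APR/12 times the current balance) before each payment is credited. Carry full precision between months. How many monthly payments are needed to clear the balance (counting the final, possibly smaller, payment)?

Monthly rate r = 21.1%/12 = 1.75833% = 0.0175833.
Recurrence: B ← B·(1+r) − £875.00.
Month 1: interest £104.62; balance after payment £5,179.62.
Month 2: interest £91.07; balance after payment £4,395.70.
Closed form: n = −ln(1 − rB₀/P)/ln(1+r) = −ln(0.88043)/ln(1.01758) ≈ 7.306, so the balance reaches zero during payment 8.

8 payments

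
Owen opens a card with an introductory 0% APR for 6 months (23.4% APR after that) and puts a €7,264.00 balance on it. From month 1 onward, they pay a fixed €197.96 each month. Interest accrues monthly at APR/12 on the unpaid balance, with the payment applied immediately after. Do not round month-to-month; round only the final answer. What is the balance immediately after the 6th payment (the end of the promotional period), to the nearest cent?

Promo months 1–6 at r₀ = 0%/12 = 0; months 7+ at r₁ = 23.4%/12 = 0.0195.
After month 6 (no interest yet): B = €7,264.00 − 6·€197.96 = €6,076.24.

€6,076.24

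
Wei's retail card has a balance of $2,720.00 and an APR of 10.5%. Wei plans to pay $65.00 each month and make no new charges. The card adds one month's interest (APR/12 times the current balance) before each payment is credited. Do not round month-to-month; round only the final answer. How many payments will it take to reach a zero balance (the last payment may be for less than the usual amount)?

53 months

Monthly rate r = 10.5%/12 = 0.875% = 0.00875.
Recurrence: B ← B·(1+r) − $65.00.
Month 1: interest $23.80; balance after payment $2,678.80.
Month 2: interest $23.44; balance after payment $2,637.24.
Closed form: n = −ln(1 − rB₀/P)/ln(1+r) = −ln(0.63385)/ln(1.00875) ≈ 52.336, so the balance reaches zero during payment 53.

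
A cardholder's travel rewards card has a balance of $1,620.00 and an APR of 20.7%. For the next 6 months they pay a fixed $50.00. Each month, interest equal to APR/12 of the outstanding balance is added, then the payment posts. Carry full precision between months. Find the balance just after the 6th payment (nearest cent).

Monthly rate r = 20.7%/12 = 1.725% = 0.01725.
Each month: B ← B·(1+r) − $50.00.
Month 1: interest $27.94; balance after payment $1,597.94.
Month 2: interest $27.56; balance after payment $1,575.51.
Month 3: interest $27.18; balance after payment $1,552.69.
Month 4: interest $26.78; balance after payment $1,529.47.
Month 5: interest $26.38; balance after payment $1,505.85.
Month 6: interest $25.98; balance after payment $1,481.83.

$1,481.83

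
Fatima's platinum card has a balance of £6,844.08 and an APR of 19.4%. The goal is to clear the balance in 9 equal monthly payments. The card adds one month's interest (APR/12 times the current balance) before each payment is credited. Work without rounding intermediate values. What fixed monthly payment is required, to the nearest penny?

Monthly rate r = 19.4%/12 = 1.61667% = 0.0161667.
Level-payment amortization: P = B₀·r / (1 − (1+r)^(−n)) = 6844.08·0.0161667 / (1 − 1.01617^(−9)).
Denominator 1 − (1+r)^(−9) = 0.134403487.
P = 110.646 / 0.134403487 ≈ 823.24.

£823.24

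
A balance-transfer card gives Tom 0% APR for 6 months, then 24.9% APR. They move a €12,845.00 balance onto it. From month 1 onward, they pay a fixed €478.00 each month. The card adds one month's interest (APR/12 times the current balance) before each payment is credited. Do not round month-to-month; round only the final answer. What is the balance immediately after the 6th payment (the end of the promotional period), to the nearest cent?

Promo months 1–6 at r₀ = 0%/12 = 0; months 7+ at r₁ = 24.9%/12 = 0.02075.
After month 6 (no interest yet): B = €12,845.00 − 6·€478.00 = €9,977.00.

€9,977.00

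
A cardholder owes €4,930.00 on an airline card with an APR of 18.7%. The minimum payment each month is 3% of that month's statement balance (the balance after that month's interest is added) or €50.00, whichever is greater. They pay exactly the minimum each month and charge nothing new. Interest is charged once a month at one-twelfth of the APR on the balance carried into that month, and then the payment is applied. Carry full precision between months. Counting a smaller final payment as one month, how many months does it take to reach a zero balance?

120 months

Monthly rate r = 18.7%/12 = 1.55833% = 0.0155833.
While 3% of the post-interest balance exceeds €50.00, each month B ← (B·(1+r))·(1 − 0.03), i.e. B shrinks by the factor (1+r)·0.97 = 0.98512.
This holds for months 1–74. Entering month 75 the balance is €1,625.20; 3% of the post-interest balance is now below €50.00, so the flat €50.00 minimum applies from here.
From month 75 a fixed €50.00 at rate r clears €1,625.20 in 46 more payments. Total: 74 + 46 = 120 months.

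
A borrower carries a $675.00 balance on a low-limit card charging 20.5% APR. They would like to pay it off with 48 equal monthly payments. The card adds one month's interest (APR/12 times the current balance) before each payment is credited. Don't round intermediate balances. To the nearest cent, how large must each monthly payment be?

$20.72

Monthly rate r = 20.5%/12 = 1.70833% = 0.0170833.
Level-payment amortization: P = B₀·r / (1 − (1+r)^(−n)) = 675.00·0.0170833 / (1 − 1.01708^(−48)).
Denominator 1 − (1+r)^(−48) = 0.556507592.
P = 11.5312 / 0.556507592 ≈ 20.72.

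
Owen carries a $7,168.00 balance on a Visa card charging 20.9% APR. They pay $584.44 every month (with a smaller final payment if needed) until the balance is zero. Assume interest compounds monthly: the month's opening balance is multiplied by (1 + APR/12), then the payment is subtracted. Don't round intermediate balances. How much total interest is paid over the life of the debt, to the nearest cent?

$966.11

Monthly rate r = 20.9%/12 = 1.74167% = 0.0174167.
Payoff takes n = ⌈−ln(1 − rB₀/P)/ln(1+r)⌉ = ⌈13.917⌉ = 14 payments; the last is $536.39.
Total paid = 13·$584.44 + $536.39 = $8,134.11.
Total interest = total paid − principal = $8,134.11 − $7,168.00 = $966.11.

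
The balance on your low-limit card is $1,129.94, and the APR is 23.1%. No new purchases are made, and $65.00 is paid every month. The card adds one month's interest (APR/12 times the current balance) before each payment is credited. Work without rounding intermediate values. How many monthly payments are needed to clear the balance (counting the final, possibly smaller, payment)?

Monthly rate r = 23.1%/12 = 1.925% = 0.01925.
Recurrence: B ← B·(1+r) − $65.00.
Month 1: interest $21.75; balance after payment $1,086.69.
Month 2: interest $20.92; balance after payment $1,042.61.
Closed form: n = −ln(1 − rB₀/P)/ln(1+r) = −ln(0.66536)/ln(1.01925) ≈ 21.368, so the balance reaches zero during payment 22.

22 months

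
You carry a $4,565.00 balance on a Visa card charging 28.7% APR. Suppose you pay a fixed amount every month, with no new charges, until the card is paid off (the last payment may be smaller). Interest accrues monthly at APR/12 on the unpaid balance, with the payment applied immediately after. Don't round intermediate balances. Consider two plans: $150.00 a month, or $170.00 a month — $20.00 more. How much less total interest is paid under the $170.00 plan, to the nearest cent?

Monthly rate r = 28.7%/12 = 2.39167% = 0.0239167.
At $150.00/mo: n = ⌈−ln(1 − rB₀/P)/ln(1+r)⌉ = 56 payments (last $9.75); total interest = total paid − $4,565.00 = $3,694.75.
At $170.00/mo: 44 payments (last $83.66); total interest $2,828.66.
Interest saved = $3,694.75 − $2,828.66 = $866.09.

$866.09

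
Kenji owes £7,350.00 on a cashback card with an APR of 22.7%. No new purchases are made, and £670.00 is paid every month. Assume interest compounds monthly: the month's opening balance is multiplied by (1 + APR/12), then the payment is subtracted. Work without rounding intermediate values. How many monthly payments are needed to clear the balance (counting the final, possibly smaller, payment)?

Monthly rate r = 22.7%/12 = 1.89167% = 0.0189167.
Recurrence: B ← B·(1+r) − £670.00.
Month 1: interest £139.04; balance after payment £6,819.04.
Month 2: interest £128.99; balance after payment £6,278.03.
Closed form: n = −ln(1 − rB₀/P)/ln(1+r) = −ln(0.79248)/ln(1.01892) ≈ 12.411, so the balance reaches zero during payment 13.

13 months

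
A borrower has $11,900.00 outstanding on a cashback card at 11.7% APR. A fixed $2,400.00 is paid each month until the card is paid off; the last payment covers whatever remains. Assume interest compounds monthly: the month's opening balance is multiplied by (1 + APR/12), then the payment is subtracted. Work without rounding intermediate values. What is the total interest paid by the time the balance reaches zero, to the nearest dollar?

Monthly rate r = 11.7%/12 = 0.975% = 0.00975.
Payoff takes n = ⌈−ln(1 − rB₀/P)/ln(1+r)⌉ = ⌈5.107⌉ = 6 payments; the last is $257.74.
Total paid = 5·$2,400.00 + $257.74 = $12,257.74.
Total interest = total paid − principal = $12,257.74 − $11,900.00 = $357.74.

$358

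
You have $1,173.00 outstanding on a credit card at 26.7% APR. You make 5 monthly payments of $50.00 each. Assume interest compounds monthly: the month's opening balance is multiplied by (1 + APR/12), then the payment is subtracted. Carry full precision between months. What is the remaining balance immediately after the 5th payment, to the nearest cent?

$1,048.06

Monthly rate r = 26.7%/12 = 2.225% = 0.02225.
Each month: B ← B·(1+r) − $50.00.
Month 1: interest $26.10; balance after payment $1,149.10.
Month 2: interest $25.57; balance after payment $1,124.67.
Month 3: interest $25.02; balance after payment $1,099.69.
Month 4: interest $24.47; balance after payment $1,074.16.
Month 5: interest $23.90; balance after payment $1,048.06.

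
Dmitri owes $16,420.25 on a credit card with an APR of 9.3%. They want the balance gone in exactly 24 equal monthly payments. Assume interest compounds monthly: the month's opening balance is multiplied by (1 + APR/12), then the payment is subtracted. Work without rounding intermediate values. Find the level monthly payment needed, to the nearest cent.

$752.42

Monthly rate r = 9.3%/12 = 0.775% = 0.00775.
Level-payment amortization: P = B₀·r / (1 − (1+r)^(−n)) = 16420.25·0.00775 / (1 − 1.00775^(−24)).
Denominator 1 − (1+r)^(−24) = 0.169130846.
P = 127.257 / 0.169130846 ≈ 752.42.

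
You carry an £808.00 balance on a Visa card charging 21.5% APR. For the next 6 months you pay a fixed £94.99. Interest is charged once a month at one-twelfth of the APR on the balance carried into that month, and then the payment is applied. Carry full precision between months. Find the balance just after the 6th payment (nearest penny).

Monthly rate r = 21.5%/12 = 1.79167% = 0.0179167.
Each month: B ← B·(1+r) − £94.99.
Month 1: interest £14.48; balance after payment £727.49.
Month 2: interest £13.03; balance after payment £645.53.
Month 3: interest £11.57; balance after payment £562.11.
Month 4: interest £10.07; balance after payment £477.19.
Month 5: interest £8.55; balance after payment £390.75.
Month 6: interest £7.00; balance after payment £302.76.

£302.76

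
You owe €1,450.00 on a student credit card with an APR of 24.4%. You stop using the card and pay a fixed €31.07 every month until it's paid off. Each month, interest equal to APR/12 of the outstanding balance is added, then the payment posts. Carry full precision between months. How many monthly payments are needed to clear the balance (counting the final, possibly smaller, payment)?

148 payments

Monthly rate r = 24.4%/12 = 2.03333% = 0.0203333.
Recurrence: B ← B·(1+r) − €31.07.
Month 1: interest €29.48; balance after payment €1,448.41.
Month 2: interest €29.45; balance after payment €1,446.79.
Closed form: n = −ln(1 − rB₀/P)/ln(1+r) = −ln(0.051067)/ln(1.02033) ≈ 147.774, so the balance reaches zero during payment 148.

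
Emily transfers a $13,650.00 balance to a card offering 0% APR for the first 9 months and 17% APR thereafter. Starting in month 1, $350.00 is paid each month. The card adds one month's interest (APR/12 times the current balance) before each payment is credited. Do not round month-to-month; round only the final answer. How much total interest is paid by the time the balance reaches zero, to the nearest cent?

$3,269.04

Promo months 1–9 at r₀ = 0%/12 = 0; months 10+ at r₁ = 17%/12 = 0.0141667.
After month 9 (no interest yet): B = $13,650.00 − 9·$350.00 = $10,500.00.
Then at r₁ with $350.00/mo: n₂ = −ln(1 − r₁·B/P)/ln(1+r₁) ≈ 39.34 → 40 more payments.
Total paid = 48·$350.00 + $119.04 = $16,919.04; interest = $16,919.04 − $13,650.00 = $3,269.04.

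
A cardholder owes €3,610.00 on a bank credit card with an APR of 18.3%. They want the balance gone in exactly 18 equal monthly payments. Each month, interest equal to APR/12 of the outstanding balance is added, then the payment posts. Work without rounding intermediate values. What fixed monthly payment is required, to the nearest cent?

€230.86

Monthly rate r = 18.3%/12 = 1.525% = 0.01525.
Level-payment amortization: P = B₀·r / (1 − (1+r)^(−n)) = 3610.00·0.01525 / (1 − 1.01525^(−18)).
Denominator 1 − (1+r)^(−18) = 0.238471725.
P = 55.0525 / 0.238471725 ≈ 230.86.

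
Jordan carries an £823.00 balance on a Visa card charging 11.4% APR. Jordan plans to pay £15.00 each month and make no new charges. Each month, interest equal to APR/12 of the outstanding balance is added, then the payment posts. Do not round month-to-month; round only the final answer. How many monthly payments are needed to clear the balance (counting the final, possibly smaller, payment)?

78 payments

Monthly rate r = 11.4%/12 = 0.95% = 0.0095.
Recurrence: B ← B·(1+r) − £15.00.
Month 1: interest £7.82; balance after payment £815.82.
Month 2: interest £7.75; balance after payment £808.57.
Closed form: n = −ln(1 − rB₀/P)/ln(1+r) = −ln(0.47877)/ln(1.0095) ≈ 77.898, so the balance reaches zero during payment 78.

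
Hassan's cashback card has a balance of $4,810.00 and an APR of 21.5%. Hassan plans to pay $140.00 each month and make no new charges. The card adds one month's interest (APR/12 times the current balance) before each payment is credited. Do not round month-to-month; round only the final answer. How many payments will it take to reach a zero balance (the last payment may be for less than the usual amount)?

54 payments

Monthly rate r = 21.5%/12 = 1.79167% = 0.0179167.
Recurrence: B ← B·(1+r) − $140.00.
Month 1: interest $86.18; balance after payment $4,756.18.
Month 2: interest $85.21; balance after payment $4,701.39.
Closed form: n = −ln(1 − rB₀/P)/ln(1+r) = −ln(0.38443)/ln(1.01792) ≈ 53.834, so the balance reaches zero during payment 54.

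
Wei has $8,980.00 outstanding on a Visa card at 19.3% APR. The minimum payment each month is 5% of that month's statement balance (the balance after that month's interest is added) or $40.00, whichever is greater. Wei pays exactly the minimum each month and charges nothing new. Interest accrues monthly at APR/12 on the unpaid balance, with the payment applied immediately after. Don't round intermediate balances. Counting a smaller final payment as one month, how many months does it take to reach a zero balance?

93 months

Monthly rate r = 19.3%/12 = 1.60833% = 0.0160833.
While 5% of the post-interest balance exceeds $40.00, each month B ← (B·(1+r))·(1 − 0.05), i.e. B shrinks by the factor (1+r)·0.95 = 0.96528.
This holds for months 1–69. Entering month 70 the balance is $784.02; 5% of the post-interest balance is now below $40.00, so the flat $40.00 minimum applies from here.
From month 70 a fixed $40.00 at rate r clears $784.02 in 24 more payments. Total: 69 + 24 = 93 months.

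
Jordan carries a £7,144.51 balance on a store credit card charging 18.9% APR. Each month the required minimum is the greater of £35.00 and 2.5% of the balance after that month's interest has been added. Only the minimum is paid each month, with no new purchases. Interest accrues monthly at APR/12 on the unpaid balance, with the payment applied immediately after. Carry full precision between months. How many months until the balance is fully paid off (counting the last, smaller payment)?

Monthly rate r = 18.9%/12 = 1.575% = 0.01575.
While 2.5% of the post-interest balance exceeds £35.00, each month B ← (B·(1+r))·(1 − 0.025), i.e. B shrinks by the factor (1+r)·0.975 = 0.99036.
This holds for months 1–170. Entering month 171 the balance is £1,375.68; 2.5% of the post-interest balance is now below £35.00, so the flat £35.00 minimum applies from here.
From month 171 a fixed £35.00 at rate r clears £1,375.68 in 62 more payments. Total: 170 + 62 = 232 months.

232 months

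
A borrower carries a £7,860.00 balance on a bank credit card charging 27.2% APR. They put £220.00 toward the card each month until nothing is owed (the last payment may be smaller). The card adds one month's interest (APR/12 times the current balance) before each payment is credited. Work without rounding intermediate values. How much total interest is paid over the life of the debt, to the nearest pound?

Monthly rate r = 27.2%/12 = 2.26667% = 0.0226667.
Payoff takes n = ⌈−ln(1 − rB₀/P)/ln(1+r)⌉ = ⌈74.052⌉ = 75 payments; the last is £11.59.
Total paid = 74·£220.00 + £11.59 = £16,291.59.
Total interest = total paid − principal = £16,291.59 − £7,860.00 = £8,431.59.

£8,432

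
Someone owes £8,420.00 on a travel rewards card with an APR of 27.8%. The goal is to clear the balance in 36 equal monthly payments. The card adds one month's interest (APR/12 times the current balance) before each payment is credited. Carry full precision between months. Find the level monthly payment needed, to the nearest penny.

£347.37

Monthly rate r = 27.8%/12 = 2.31667% = 0.0231667.
Level-payment amortization: P = B₀·r / (1 − (1+r)^(−n)) = 8420.00·0.0231667 / (1 − 1.02317^(−36)).
Denominator 1 − (1+r)^(−36) = 0.561539765.
P = 195.063 / 0.561539765 ≈ 347.37.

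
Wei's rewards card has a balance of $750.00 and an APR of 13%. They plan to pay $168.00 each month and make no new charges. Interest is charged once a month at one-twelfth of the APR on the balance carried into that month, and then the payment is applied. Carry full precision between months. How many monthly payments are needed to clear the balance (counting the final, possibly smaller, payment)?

Monthly rate r = 13%/12 = 1.08333% = 0.0108333.
Recurrence: B ← B·(1+r) − $168.00.
Month 1: interest $8.12; balance after payment $590.12.
Month 2: interest $6.39; balance after payment $428.52.
Month 3: interest $4.64; balance after payment $265.16.
Month 4: interest $2.87; balance after payment $100.03.
Month 5: interest $1.08; balance after payment $0.00.

5 months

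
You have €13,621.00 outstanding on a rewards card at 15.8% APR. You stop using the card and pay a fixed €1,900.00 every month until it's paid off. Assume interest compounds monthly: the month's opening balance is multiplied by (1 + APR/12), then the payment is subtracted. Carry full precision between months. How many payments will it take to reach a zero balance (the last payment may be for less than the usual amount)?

Monthly rate r = 15.8%/12 = 1.31667% = 0.0131667.
Recurrence: B ← B·(1+r) − €1,900.00.
Month 1: interest €179.34; balance after payment €11,900.34.
Month 2: interest €156.69; balance after payment €10,157.03.
Closed form: n = −ln(1 − rB₀/P)/ln(1+r) = −ln(0.90561)/ln(1.01317) ≈ 7.580, so the balance reaches zero during payment 8.

8 months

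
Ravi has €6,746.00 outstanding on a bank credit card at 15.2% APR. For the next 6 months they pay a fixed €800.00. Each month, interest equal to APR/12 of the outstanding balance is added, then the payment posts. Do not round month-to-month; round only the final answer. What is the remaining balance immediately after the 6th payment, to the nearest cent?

Monthly rate r = 15.2%/12 = 1.26667% = 0.0126667.
Each month: B ← B·(1+r) − €800.00.
Month 1: interest €85.45; balance after payment €6,031.45.
Month 2: interest €76.40; balance after payment €5,307.85.
Month 3: interest €67.23; balance after payment €4,575.08.
Month 4: interest €57.95; balance after payment €3,833.03.
Month 5: interest €48.55; balance after payment €3,081.58.
Month 6: interest €39.03; balance after payment €2,320.62.

€2,320.62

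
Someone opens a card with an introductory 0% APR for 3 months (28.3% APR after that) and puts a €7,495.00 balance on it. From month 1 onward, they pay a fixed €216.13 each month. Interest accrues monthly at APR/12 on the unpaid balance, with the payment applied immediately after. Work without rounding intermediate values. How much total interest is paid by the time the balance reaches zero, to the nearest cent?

Promo months 1–3 at r₀ = 0%/12 = 0; months 4+ at r₁ = 28.3%/12 = 0.0235833.
After month 3 (no interest yet): B = €7,495.00 − 3·€216.13 = €6,846.61.
Then at r₁ with €216.13/mo: n₂ = −ln(1 − r₁·B/P)/ln(1+r₁) ≈ 58.97 → 59 more payments.
Total paid = 61·€216.13 + €210.72 = €13,394.65; interest = €13,394.65 − €7,495.00 = €5,899.65.

€5,899.65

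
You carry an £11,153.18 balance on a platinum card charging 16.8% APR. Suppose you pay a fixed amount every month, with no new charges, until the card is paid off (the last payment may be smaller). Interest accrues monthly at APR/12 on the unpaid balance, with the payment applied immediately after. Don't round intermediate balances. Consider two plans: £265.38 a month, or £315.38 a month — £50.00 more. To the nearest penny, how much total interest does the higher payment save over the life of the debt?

£1,441.20

Monthly rate r = 16.8%/12 = 1.4% = 0.014.
At £265.38/mo: n = ⌈−ln(1 − rB₀/P)/ln(1+r)⌉ = 64 payments (last £224.98); total interest = total paid − £11,153.18 = £5,790.74.
At £315.38/mo: 50 payments (last £49.10); total interest £4,349.54.
Interest saved = £5,790.74 − £4,349.54 = £1,441.20.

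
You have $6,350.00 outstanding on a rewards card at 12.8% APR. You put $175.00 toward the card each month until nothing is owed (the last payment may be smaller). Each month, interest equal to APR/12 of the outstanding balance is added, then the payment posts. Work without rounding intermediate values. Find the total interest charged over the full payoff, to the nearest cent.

Monthly rate r = 12.8%/12 = 1.06667% = 0.0106667.
Payoff takes n = ⌈−ln(1 − rB₀/P)/ln(1+r)⌉ = ⌈46.132⌉ = 47 payments; the last is $23.19.
Total paid = 46·$175.00 + $23.19 = $8,073.19.
Total interest = total paid − principal = $8,073.19 − $6,350.00 = $1,723.19.

$1,723.19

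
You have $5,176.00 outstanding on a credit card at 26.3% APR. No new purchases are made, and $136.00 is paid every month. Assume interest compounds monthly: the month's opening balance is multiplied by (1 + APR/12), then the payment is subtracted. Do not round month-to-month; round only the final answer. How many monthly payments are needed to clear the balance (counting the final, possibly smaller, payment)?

Monthly rate r = 26.3%/12 = 2.19167% = 0.0219167.
Recurrence: B ← B·(1+r) − $136.00.
Month 1: interest $113.44; balance after payment $5,153.44.
Month 2: interest $112.95; balance after payment $5,130.39.
Closed form: n = −ln(1 − rB₀/P)/ln(1+r) = −ln(0.16588)/ln(1.02192) ≈ 82.865, so the balance reaches zero during payment 83.

83 payments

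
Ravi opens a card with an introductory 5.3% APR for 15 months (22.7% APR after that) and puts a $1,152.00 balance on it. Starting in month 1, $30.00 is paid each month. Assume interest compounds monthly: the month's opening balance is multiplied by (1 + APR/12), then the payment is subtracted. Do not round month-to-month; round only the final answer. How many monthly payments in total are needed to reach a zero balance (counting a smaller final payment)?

Promo months 1–15 at r₀ = 5.3%/12 = 0.00441667; months 16+ at r₁ = 22.7%/12 = 0.0189167.
After month 15: iterate B ← B·(1+r₀) − $30.00 for 15 months → $766.54.
Then at r₁ with $30.00/mo: n₂ = −ln(1 − r₁·B/P)/ln(1+r₁) ≈ 35.24 → 36 more payments.

51 months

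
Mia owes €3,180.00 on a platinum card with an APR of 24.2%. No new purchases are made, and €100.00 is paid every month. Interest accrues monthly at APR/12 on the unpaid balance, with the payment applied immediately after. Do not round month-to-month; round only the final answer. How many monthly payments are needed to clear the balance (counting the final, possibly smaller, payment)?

Monthly rate r = 24.2%/12 = 2.01667% = 0.0201667.
Recurrence: B ← B·(1+r) − €100.00.
Month 1: interest €64.13; balance after payment €3,144.13.
Month 2: interest €63.41; balance after payment €3,107.54.
Closed form: n = −ln(1 − rB₀/P)/ln(1+r) = −ln(0.3587)/ln(1.02017) ≈ 51.351, so the balance reaches zero during payment 52.

52 payments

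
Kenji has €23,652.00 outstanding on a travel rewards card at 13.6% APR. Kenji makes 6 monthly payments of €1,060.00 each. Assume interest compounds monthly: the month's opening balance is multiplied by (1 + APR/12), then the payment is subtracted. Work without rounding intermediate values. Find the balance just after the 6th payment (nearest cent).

€18,763.65

Monthly rate r = 13.6%/12 = 1.13333% = 0.0113333.
Each month: B ← B·(1+r) − €1,060.00.
Month 1: interest €268.06; balance after payment €22,860.06.
Month 2: interest €259.08; balance after payment €22,059.14.
Month 3: interest €250.00; balance after payment €21,249.14.
Month 4: interest €240.82; balance after payment €20,429.96.
Month 5: interest €231.54; balance after payment €19,601.50.
Month 6: interest €222.15; balance after payment €18,763.65.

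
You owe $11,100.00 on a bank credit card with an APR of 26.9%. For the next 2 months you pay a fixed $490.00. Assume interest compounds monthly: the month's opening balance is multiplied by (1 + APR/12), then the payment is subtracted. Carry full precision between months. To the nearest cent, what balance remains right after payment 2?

Monthly rate r = 26.9%/12 = 2.24167% = 0.0224167.
Each month: B ← B·(1+r) − $490.00.
Month 1: interest $248.82; balance after payment $10,858.83.
Month 2: interest $243.42; balance after payment $10,612.24.

$10,612.24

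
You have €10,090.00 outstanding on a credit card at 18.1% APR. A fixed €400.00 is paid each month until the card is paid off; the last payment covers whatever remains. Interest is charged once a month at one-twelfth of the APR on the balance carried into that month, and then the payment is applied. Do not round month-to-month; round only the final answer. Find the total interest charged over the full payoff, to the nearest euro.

€2,703

Monthly rate r = 18.1%/12 = 1.50833% = 0.0150833.
Payoff takes n = ⌈−ln(1 − rB₀/P)/ln(1+r)⌉ = ⌈31.983⌉ = 32 payments; the last is €393.18.
Total paid = 31·€400.00 + €393.18 = €12,793.18.
Total interest = total paid − principal = €12,793.18 − €10,090.00 = €2,703.18.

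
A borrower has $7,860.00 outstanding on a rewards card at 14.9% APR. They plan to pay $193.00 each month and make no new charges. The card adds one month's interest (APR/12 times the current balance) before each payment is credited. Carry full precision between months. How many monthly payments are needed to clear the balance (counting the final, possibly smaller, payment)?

Monthly rate r = 14.9%/12 = 1.24167% = 0.0124167.
Recurrence: B ← B·(1+r) − $193.00.
Month 1: interest $97.59; balance after payment $7,764.60.
Month 2: interest $96.41; balance after payment $7,668.01.
Closed form: n = −ln(1 − rB₀/P)/ln(1+r) = −ln(0.49433)/ln(1.01242) ≈ 57.095, so the balance reaches zero during payment 58.

58 months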